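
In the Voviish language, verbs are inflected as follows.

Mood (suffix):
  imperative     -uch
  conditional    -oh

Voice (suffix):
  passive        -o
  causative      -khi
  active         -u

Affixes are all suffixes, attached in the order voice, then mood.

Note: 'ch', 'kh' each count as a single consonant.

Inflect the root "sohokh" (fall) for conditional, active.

sohokhuoh

Attach voice active -u → sohokhu.
Attach mood conditional -oh → sohokhuoh.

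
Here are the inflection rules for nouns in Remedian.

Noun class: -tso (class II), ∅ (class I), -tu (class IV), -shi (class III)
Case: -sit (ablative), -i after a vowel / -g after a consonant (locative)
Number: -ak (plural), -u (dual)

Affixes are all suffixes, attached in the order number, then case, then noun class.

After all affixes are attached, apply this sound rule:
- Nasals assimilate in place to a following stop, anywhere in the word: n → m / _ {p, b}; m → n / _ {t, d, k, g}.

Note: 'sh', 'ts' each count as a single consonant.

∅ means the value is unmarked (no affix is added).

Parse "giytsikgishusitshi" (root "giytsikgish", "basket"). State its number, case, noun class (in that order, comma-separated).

Segment: giytsikgish-u-sit-shi.
number: -u → dual.
case: -sit → ablative.
noun class: -shi → class III.

dual, ablative, class III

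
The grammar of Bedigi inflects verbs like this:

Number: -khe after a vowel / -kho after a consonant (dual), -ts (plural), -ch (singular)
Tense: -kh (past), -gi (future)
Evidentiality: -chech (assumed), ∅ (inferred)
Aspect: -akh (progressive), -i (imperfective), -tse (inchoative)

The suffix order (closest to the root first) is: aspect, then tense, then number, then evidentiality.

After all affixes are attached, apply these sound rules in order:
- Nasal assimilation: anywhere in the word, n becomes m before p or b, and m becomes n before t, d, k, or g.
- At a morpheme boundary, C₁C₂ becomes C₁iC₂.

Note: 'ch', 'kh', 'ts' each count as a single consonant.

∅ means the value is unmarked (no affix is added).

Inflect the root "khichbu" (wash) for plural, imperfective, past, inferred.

Attach aspect imperfective -i → khichbui.
Attach tense past -kh → khichbuikh.
Attach number plural -ts → khichbuikhts.
evidentiality = inferred: zero marking, form stays khichbuikhts.
Nasal assimilation: no change.
Apply epenthesis: khichbuikhts → khichbuikhits.

khichbuikhits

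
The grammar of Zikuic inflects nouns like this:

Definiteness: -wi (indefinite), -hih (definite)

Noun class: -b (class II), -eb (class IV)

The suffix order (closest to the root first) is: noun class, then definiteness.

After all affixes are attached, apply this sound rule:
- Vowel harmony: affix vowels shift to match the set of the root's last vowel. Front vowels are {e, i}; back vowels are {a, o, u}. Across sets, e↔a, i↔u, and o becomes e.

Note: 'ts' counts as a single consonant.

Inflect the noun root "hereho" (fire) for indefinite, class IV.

herehoabwu

Attach noun class class IV -eb → herehoeb.
Attach definiteness indefinite -wi → herehoebwi.
Apply vowel harmony: herehoebwi → herehoabwu.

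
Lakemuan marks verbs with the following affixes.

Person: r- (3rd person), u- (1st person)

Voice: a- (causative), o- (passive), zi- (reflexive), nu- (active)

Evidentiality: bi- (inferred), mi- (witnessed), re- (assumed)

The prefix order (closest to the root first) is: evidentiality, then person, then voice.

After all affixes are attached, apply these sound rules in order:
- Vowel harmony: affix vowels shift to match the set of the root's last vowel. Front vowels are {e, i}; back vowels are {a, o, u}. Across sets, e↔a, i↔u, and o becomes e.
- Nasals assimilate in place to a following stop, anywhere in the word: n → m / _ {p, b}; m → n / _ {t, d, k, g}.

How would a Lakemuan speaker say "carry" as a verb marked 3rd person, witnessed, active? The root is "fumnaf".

nurmufumnaf

Attach evidentiality witnessed mi- → mifumnaf.
Attach person 3rd person r- → rmifumnaf.
Attach voice active nu- → nurmifumnaf.
Apply vowel harmony: nurmifumnaf → nurmufumnaf.
Nasal assimilation: no change.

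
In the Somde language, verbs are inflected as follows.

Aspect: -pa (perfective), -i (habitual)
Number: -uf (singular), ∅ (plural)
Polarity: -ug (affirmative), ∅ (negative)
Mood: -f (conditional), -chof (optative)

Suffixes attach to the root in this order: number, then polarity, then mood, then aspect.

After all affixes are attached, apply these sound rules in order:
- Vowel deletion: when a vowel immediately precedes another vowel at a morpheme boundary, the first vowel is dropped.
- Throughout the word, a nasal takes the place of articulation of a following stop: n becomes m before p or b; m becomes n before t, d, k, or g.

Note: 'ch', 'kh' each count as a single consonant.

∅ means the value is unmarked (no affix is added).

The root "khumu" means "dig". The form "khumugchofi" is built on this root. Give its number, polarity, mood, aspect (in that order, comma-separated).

Segment: khumu-ug-chof-i.
number: ∅ → plural.
polarity: -ug → affirmative.
mood: -chof → optative.
aspect: -i → habitual.

plural, affirmative, optative, habitual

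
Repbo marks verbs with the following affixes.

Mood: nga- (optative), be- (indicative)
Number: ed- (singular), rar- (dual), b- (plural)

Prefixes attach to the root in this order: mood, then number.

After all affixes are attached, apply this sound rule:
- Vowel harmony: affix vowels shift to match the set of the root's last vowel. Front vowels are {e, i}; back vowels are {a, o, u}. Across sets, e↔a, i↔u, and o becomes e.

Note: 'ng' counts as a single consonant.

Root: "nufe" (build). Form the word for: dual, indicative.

rerbenufe

Attach mood indicative be- → benufe.
Attach number dual rar- → rarbenufe.
Apply vowel harmony: rarbenufe → rerbenufe.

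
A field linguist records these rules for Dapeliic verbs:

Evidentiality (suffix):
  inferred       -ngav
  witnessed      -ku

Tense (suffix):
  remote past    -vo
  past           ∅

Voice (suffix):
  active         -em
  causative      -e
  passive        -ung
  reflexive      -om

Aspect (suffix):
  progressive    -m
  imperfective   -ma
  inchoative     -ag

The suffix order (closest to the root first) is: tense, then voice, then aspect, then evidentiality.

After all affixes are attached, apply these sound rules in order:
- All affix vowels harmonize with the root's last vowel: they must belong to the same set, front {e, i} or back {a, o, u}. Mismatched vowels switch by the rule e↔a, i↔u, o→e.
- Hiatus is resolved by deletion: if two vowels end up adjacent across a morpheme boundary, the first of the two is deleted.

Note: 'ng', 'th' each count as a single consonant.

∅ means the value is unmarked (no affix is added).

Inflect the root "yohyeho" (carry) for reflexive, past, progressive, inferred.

tense = past: zero marking, form stays yohyeho.
Attach voice reflexive -om → yohyehoom.
Attach aspect progressive -m → yohyehoomm.
Attach evidentiality inferred -ngav → yohyehoommngav.
Vowel harmony: no change.
Apply vowel deletion: yohyehoommngav → yohyehommngav.

yohyehommngav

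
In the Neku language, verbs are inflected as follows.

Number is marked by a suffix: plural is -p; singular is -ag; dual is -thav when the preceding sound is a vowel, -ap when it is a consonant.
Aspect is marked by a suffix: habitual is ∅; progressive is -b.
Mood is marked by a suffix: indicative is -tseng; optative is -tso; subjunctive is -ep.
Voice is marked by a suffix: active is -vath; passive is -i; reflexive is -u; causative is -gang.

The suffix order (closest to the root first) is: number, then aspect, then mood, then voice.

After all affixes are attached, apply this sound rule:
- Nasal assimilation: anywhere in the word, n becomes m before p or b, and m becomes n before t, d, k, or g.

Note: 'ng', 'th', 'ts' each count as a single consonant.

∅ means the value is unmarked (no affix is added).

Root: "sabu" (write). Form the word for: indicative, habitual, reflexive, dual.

Attach number dual -thav (after vowel 'u') → sabuthav.
aspect = habitual: zero marking, form stays sabuthav.
Attach mood indicative -tseng → sabuthavtseng.
Attach voice reflexive -u → sabuthavtsengu.
Nasal assimilation: no change.

sabuthavtsengu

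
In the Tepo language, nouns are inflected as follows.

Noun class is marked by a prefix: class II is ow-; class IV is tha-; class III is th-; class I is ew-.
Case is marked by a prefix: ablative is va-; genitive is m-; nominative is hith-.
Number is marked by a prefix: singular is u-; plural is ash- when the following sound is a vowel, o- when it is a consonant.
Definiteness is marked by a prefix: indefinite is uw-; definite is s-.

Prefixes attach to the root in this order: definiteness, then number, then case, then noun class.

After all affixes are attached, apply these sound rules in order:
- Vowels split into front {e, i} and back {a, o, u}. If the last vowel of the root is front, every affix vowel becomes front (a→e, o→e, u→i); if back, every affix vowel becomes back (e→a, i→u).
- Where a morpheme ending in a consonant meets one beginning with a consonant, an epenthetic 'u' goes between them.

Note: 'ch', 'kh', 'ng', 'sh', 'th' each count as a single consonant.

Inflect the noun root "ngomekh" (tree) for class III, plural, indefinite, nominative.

thuhitheshiwungomekh

Attach definiteness indefinite uw- → uwngomekh.
Attach number plural ash- (before vowel 'u') → ashuwngomekh.
Attach case nominative hith- → hithashuwngomekh.
Attach noun class class III th- → thhithashuwngomekh.
Apply vowel harmony: thhithashuwngomekh → thhitheshiwngomekh.
Apply epenthesis: thhitheshiwngomekh → thuhitheshiwungomekh.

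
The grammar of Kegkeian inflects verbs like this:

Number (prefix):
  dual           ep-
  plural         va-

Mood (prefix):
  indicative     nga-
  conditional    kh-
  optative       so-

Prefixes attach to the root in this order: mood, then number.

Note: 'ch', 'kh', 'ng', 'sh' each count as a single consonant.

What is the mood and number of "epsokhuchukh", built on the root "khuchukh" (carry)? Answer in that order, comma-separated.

Segment: ep-so-khuchukh.
mood: so- → optative.
number: ep- → dual.

optative, dual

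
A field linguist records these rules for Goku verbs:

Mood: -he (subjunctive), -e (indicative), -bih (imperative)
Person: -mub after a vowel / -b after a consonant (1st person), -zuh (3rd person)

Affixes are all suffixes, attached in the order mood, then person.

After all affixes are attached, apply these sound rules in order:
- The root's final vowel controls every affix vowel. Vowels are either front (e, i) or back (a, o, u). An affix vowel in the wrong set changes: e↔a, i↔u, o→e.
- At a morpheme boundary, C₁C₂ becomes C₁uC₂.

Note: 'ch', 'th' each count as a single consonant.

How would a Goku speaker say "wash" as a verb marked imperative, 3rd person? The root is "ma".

mabuhuzuh

Attach mood imperative -bih → mabih.
Attach person 3rd person -zuh → mabihzuh.
Apply vowel harmony: mabihzuh → mabuhzuh.
Apply epenthesis: mabuhzuh → mabuhuzuh.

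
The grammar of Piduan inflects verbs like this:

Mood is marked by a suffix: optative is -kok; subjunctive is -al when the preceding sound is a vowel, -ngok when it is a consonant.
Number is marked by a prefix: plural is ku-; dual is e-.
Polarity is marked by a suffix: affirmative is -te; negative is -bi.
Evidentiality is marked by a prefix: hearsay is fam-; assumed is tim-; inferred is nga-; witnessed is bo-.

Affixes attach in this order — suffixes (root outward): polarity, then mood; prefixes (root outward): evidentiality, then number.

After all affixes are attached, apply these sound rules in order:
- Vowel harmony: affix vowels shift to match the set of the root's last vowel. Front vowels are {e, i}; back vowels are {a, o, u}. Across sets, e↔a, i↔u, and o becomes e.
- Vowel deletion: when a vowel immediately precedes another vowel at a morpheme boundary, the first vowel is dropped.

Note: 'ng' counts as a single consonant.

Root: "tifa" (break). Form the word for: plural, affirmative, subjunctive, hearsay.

Attach evidentiality hearsay fam- → famtifa.
Attach polarity affirmative -te → famtifate.
Attach number plural ku- → kufamtifate.
Attach mood subjunctive -al (after vowel 'e') → kufamtifateal.
Apply vowel harmony: kufamtifateal → kufamtifataal.
Apply vowel deletion: kufamtifataal → kufamtifatal.

kufamtifatal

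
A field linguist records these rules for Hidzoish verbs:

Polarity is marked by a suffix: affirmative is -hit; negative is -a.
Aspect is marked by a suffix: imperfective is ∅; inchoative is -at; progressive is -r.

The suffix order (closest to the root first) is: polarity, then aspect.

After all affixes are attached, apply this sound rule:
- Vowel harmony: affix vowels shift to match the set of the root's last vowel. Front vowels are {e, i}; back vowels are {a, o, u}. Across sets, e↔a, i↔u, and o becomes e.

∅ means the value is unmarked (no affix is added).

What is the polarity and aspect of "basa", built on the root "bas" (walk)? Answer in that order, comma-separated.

Segment: bas-a.
polarity: -a → negative.
aspect: ∅ → imperfective.

negative, imperfective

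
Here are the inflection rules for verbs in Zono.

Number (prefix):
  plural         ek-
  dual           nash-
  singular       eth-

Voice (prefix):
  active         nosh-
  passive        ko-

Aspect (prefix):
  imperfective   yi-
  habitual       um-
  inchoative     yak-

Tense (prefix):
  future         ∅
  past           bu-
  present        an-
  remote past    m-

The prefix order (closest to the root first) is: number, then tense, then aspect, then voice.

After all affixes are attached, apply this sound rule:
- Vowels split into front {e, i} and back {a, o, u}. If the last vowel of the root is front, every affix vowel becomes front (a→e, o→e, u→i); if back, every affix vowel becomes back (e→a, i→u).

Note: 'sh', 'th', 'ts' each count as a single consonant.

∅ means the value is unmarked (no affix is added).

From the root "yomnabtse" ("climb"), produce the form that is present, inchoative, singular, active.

neshyekenethyomnabtse

Attach number singular eth- → ethyomnabtse.
Attach tense present an- → anethyomnabtse.
Attach aspect inchoative yak- → yakanethyomnabtse.
Attach voice active nosh- → noshyakanethyomnabtse.
Apply vowel harmony: noshyakanethyomnabtse → neshyekenethyomnabtse.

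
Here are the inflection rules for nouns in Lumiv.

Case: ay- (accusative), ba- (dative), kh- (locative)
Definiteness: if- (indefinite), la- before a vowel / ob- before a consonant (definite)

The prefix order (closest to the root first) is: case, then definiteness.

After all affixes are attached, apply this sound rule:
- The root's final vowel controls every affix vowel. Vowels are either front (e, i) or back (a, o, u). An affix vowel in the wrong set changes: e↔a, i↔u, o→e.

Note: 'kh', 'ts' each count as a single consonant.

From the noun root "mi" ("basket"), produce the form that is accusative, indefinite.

Attach case accusative ay- → aymi.
Attach definiteness indefinite if- → ifaymi.
Apply vowel harmony: ifaymi → ifeymi.

ifeymi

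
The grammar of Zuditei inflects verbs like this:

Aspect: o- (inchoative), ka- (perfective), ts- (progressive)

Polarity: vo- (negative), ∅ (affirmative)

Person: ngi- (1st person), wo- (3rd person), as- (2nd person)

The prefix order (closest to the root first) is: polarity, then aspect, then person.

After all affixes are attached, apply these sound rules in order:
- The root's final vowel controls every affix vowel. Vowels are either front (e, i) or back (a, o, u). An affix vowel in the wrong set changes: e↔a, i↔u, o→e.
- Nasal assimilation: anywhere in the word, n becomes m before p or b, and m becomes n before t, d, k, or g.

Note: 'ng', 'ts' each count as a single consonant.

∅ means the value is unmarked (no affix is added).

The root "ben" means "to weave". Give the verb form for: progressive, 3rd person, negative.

Attach polarity negative vo- → voben.
Attach aspect progressive ts- → tsvoben.
Attach person 3rd person wo- → wotsvoben.
Apply vowel harmony: wotsvoben → wetsveben.
Nasal assimilation: no change.

wetsveben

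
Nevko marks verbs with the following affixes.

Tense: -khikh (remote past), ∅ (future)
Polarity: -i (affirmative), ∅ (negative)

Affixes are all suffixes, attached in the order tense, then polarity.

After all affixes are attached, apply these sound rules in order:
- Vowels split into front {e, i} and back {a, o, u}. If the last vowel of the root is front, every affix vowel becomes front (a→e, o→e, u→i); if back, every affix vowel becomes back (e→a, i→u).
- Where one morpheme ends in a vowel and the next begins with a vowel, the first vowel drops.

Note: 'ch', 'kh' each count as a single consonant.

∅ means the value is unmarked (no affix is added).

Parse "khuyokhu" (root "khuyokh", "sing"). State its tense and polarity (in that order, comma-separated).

Segment: khuyokh-i.
tense: ∅ → future.
polarity: -i → affirmative.

future, affirmative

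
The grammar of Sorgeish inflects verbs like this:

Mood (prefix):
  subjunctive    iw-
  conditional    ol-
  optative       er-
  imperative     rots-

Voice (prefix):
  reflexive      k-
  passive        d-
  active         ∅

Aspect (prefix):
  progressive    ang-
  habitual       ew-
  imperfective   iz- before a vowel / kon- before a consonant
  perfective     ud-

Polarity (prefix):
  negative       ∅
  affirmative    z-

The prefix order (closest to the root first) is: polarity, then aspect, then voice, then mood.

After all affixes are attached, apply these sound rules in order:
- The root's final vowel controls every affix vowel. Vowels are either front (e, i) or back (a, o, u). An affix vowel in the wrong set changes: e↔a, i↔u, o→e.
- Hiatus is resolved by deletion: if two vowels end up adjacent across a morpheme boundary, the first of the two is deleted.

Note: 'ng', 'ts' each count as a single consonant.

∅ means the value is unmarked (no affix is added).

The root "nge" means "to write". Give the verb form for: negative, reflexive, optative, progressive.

erkengnge

polarity = negative: zero marking, form stays nge.
Attach aspect progressive ang- → angnge.
Attach voice reflexive k- → kangnge.
Attach mood optative er- → erkangnge.
Apply vowel harmony: erkangnge → erkengnge.
Vowel deletion: no change.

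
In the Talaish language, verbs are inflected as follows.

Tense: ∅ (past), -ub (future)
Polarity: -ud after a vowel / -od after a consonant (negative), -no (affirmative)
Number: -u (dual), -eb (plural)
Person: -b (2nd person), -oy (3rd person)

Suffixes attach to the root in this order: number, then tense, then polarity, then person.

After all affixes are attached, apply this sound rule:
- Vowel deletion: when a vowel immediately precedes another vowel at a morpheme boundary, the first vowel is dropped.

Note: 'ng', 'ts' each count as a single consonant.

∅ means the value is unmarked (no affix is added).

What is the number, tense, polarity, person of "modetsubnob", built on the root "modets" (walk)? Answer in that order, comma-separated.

Segment: modets-u-ub-no-b.
number: -u → dual.
tense: -ub → future.
polarity: -no → affirmative.
person: -b → 2nd person.

dual, future, affirmative, 2nd person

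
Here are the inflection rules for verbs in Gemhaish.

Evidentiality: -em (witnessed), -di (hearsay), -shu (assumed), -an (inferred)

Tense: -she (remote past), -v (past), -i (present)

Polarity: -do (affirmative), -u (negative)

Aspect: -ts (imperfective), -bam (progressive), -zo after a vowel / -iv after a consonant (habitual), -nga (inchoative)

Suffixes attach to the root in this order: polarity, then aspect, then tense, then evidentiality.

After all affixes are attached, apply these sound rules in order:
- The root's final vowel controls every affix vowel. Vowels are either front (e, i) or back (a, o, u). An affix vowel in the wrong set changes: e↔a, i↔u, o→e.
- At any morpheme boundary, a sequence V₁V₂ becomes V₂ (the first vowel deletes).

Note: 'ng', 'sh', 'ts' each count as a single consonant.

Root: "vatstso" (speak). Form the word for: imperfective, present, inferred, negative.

vatstsutsan

Attach polarity negative -u → vatstsou.
Attach aspect imperfective -ts → vatstsouts.
Attach tense present -i → vatstsoutsi.
Attach evidentiality inferred -an → vatstsoutsian.
Apply vowel harmony: vatstsoutsian → vatstsoutsuan.
Apply vowel deletion: vatstsoutsuan → vatstsutsan.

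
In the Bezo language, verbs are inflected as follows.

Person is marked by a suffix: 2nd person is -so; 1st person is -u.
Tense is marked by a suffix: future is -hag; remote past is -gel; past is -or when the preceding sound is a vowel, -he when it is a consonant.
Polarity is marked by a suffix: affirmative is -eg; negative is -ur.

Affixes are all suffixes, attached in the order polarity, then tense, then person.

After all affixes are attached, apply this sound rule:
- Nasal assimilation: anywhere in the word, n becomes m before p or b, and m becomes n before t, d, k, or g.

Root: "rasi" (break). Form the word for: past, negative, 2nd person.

rasiurheso

Attach polarity negative -ur → rasiur.
Attach tense past -he (after consonant 'r') → rasiurhe.
Attach person 2nd person -so → rasiurheso.
Nasal assimilation: no change.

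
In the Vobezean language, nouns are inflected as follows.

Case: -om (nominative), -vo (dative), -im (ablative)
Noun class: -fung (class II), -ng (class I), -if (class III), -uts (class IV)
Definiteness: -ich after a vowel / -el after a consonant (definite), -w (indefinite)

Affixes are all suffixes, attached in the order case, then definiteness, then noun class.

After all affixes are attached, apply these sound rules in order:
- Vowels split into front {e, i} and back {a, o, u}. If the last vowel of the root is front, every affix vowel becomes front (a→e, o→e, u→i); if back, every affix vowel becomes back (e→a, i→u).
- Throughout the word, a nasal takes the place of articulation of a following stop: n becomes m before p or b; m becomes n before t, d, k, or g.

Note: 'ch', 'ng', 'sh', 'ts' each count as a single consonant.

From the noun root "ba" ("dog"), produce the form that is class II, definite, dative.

Attach case dative -vo → bavo.
Attach definiteness definite -ich (after vowel 'o') → bavoich.
Attach noun class class II -fung → bavoichfung.
Apply vowel harmony: bavoichfung → bavouchfung.
Nasal assimilation: no change.

bavouchfung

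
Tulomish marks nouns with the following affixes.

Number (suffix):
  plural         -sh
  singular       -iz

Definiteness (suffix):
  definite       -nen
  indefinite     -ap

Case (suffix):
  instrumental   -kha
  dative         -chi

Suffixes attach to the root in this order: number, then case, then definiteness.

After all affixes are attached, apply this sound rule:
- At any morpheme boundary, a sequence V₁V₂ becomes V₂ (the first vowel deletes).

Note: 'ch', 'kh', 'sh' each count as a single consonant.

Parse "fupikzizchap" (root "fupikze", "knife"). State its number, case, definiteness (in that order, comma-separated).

Segment: fupikze-iz-chi-ap.
number: -iz → singular.
case: -chi → dative.
definiteness: -ap → indefinite.

singular, dative, indefinite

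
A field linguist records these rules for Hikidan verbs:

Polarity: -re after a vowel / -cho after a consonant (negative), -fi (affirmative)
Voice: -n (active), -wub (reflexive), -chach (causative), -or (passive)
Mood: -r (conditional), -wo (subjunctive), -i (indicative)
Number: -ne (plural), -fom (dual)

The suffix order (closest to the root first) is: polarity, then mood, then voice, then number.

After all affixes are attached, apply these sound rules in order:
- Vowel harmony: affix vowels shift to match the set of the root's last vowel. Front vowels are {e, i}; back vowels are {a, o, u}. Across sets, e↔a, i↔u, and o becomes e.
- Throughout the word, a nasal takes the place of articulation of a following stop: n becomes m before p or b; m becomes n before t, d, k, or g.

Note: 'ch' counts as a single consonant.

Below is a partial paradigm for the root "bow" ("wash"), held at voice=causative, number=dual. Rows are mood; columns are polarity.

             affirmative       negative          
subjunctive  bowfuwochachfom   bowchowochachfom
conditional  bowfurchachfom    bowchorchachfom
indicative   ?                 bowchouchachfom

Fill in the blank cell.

Attach polarity affirmative -fi → bowfi.
Attach mood indicative -i → bowfii.
Attach voice causative -chach → bowfiichach.
Attach number dual -fom → bowfiichachfom.
Apply vowel harmony: bowfiichachfom → bowfuuchachfom.
Nasal assimilation: no change.

bowfuuchachfom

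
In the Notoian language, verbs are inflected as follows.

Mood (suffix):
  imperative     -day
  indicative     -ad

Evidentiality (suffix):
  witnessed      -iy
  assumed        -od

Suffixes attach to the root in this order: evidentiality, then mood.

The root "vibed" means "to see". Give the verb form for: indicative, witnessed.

vibediyad

Attach evidentiality witnessed -iy → vibediy.
Attach mood indicative -ad → vibediyad.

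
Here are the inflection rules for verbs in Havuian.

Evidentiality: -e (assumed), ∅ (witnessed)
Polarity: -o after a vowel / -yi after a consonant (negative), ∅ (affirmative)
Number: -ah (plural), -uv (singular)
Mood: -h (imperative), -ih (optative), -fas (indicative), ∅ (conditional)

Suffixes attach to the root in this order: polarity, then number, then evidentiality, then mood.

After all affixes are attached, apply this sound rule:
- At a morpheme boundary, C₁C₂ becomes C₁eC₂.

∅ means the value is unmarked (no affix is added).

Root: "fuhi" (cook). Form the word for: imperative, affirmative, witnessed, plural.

fuhiaheh

polarity = affirmative: zero marking, form stays fuhi.
Attach number plural -ah → fuhiah.
evidentiality = witnessed: zero marking, form stays fuhiah.
Attach mood imperative -h → fuhiahh.
Apply epenthesis: fuhiahh → fuhiaheh.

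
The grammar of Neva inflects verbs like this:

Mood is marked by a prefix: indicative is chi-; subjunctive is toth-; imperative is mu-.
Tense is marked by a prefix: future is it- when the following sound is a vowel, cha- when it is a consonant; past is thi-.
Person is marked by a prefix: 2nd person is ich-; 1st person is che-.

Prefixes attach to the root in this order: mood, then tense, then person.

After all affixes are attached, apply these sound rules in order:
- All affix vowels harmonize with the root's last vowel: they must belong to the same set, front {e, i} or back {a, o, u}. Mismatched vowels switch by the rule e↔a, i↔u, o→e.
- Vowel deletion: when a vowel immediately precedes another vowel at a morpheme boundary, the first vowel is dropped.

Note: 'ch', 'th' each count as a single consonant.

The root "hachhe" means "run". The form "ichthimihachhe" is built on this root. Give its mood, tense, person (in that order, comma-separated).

Segment: ich-thi-mu-hachhe.
mood: mu- → imperative.
tense: thi- → past.
person: ich- → 2nd person.

imperative, past, 2nd person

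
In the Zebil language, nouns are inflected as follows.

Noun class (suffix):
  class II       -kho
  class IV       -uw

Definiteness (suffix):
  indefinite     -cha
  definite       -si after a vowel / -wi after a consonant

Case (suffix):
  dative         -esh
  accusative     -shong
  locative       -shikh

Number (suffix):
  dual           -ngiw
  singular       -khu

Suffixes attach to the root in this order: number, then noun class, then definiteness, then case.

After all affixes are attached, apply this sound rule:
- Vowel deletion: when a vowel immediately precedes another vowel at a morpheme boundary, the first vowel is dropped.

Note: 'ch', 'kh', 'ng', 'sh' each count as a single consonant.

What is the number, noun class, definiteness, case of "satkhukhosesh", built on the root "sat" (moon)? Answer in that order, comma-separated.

singular, class II, definite, dative

Segment: sat-khu-kho-si-esh.
number: -khu → singular.
noun class: -kho → class II.
definiteness: -si/wi → definite.
case: -esh → dative.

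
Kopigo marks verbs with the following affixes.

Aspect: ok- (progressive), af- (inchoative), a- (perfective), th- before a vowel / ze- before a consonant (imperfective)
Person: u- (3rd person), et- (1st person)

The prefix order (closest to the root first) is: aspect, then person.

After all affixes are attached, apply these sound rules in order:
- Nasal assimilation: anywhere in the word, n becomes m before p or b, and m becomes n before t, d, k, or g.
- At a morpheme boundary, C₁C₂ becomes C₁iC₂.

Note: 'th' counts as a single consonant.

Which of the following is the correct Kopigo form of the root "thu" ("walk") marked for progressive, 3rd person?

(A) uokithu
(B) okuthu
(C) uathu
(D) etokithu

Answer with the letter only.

A

Attach aspect progressive ok- → okthu.
Attach person 3rd person u- → uokthu.
Nasal assimilation: no change.
Apply epenthesis: uokthu → uokithu.
So the correct form is uokithu, option (A).
(B) okuthu is wrong: it has the affixes in the wrong order.
(C) uathu is wrong: it uses perfective instead of progressive for aspect.
(D) etokithu is wrong: it uses 1st person instead of 3rd person for person.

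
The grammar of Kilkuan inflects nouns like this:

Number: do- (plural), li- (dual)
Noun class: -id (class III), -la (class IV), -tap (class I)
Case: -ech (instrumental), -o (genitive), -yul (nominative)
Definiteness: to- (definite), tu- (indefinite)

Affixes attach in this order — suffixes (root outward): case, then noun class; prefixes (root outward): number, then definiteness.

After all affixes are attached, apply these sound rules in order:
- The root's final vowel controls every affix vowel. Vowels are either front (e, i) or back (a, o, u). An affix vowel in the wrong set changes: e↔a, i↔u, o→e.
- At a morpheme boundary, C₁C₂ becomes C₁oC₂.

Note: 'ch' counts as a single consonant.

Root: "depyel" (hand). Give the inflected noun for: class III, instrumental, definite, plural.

Attach case instrumental -ech → depyelech.
Attach number plural do- → dodepyelech.
Attach noun class class III -id → dodepyelechid.
Attach definiteness definite to- → tododepyelechid.
Apply vowel harmony: tododepyelechid → tededepyelechid.
Epenthesis: no change.

tededepyelechid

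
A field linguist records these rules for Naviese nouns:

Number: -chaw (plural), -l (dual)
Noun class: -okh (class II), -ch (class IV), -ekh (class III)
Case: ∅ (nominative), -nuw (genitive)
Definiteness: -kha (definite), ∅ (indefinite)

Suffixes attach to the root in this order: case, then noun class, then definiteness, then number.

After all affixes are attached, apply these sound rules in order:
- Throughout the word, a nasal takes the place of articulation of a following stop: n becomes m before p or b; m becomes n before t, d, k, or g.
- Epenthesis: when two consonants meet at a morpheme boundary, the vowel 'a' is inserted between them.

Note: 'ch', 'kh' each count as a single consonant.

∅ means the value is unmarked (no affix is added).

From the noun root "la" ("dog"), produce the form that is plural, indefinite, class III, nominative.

case = nominative: zero marking, form stays la.
Attach noun class class III -ekh → laekh.
definiteness = indefinite: zero marking, form stays laekh.
Attach number plural -chaw → laekhchaw.
Nasal assimilation: no change.
Apply epenthesis: laekhchaw → laekhachaw.

laekhachaw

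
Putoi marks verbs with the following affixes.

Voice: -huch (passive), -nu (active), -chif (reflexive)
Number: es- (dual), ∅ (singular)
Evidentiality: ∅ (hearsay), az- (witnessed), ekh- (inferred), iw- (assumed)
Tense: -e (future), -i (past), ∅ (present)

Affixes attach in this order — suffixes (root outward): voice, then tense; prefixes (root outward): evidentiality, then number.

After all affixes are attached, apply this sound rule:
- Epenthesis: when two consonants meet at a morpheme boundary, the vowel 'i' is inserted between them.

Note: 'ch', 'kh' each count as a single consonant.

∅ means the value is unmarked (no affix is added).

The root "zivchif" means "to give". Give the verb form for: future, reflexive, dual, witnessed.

esazizivchifichife

Attach voice reflexive -chif → zivchifchif.
Attach evidentiality witnessed az- → azzivchifchif.
Attach tense future -e → azzivchifchife.
Attach number dual es- → esazzivchifchife.
Apply epenthesis: esazzivchifchife → esazizivchifichife.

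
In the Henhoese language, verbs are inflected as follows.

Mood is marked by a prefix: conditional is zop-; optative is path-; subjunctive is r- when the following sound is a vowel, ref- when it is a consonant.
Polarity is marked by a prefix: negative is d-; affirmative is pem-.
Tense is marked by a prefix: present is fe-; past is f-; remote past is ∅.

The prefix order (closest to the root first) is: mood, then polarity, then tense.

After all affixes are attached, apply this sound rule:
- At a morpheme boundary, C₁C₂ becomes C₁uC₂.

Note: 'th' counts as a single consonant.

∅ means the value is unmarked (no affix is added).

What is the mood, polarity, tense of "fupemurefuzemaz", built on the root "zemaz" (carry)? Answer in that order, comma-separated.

Segment: f-pem-ref-zemaz.
mood: r/ref- → subjunctive.
polarity: pem- → affirmative.
tense: f- → past.

subjunctive, affirmative, past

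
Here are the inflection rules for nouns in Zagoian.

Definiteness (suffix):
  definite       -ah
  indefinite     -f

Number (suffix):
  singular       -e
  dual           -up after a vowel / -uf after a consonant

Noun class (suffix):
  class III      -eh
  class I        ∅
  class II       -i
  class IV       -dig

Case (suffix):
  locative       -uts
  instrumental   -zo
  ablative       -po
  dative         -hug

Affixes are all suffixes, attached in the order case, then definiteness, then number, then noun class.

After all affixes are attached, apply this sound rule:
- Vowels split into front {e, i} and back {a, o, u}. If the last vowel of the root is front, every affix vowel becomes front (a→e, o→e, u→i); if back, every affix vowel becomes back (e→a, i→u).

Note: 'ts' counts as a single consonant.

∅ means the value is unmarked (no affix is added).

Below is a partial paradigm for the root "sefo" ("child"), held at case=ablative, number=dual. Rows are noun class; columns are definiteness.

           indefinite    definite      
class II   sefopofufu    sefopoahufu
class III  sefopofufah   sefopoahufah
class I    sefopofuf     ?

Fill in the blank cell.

sefopoahuf

Attach case ablative -po → sefopo.
Attach definiteness definite -ah → sefopoah.
Attach number dual -uf (after consonant 'h') → sefopoahuf.
noun class = class I: zero marking, form stays sefopoahuf.
Vowel harmony: no change.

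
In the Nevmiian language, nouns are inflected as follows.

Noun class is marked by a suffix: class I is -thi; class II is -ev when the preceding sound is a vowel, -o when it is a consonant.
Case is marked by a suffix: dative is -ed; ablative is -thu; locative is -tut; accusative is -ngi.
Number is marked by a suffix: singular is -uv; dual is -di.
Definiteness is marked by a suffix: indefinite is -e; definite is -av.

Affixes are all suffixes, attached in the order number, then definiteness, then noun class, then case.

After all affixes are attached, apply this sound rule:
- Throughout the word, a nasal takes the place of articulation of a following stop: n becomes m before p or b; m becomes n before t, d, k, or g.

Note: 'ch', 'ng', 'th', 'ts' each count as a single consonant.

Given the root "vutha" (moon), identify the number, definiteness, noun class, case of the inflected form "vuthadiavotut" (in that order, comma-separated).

dual, definite, class II, locative

Segment: vutha-di-av-o-tut.
number: -di → dual.
definiteness: -av → definite.
noun class: -ev/o → class II.
case: -tut → locative.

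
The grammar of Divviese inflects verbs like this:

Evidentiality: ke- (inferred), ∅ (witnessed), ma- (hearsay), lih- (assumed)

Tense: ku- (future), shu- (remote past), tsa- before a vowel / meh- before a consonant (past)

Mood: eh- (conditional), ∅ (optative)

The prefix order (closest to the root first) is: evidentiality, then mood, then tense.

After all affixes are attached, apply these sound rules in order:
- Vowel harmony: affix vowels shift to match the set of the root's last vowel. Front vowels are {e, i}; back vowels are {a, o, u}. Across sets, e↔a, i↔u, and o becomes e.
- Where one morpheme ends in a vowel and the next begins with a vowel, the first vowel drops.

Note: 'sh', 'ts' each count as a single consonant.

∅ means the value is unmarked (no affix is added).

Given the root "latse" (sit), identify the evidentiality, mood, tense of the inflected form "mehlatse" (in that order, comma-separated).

Segment: meh-latse.
evidentiality: ∅ → witnessed.
mood: ∅ → optative.
tense: tsa/meh- → past.

witnessed, optative, past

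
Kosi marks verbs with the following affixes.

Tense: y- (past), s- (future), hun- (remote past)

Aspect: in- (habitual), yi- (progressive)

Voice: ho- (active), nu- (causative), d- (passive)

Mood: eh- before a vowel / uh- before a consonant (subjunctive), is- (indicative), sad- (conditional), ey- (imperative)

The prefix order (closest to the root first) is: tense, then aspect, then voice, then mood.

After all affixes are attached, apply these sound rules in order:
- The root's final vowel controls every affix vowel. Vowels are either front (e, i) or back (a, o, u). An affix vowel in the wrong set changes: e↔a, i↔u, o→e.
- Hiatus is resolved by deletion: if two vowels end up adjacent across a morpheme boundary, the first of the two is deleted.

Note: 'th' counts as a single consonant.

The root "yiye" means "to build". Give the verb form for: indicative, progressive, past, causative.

Attach tense past y- → yyiye.
Attach aspect progressive yi- → yiyyiye.
Attach voice causative nu- → nuyiyyiye.
Attach mood indicative is- → isnuyiyyiye.
Apply vowel harmony: isnuyiyyiye → isniyiyyiye.
Vowel deletion: no change.

isniyiyyiye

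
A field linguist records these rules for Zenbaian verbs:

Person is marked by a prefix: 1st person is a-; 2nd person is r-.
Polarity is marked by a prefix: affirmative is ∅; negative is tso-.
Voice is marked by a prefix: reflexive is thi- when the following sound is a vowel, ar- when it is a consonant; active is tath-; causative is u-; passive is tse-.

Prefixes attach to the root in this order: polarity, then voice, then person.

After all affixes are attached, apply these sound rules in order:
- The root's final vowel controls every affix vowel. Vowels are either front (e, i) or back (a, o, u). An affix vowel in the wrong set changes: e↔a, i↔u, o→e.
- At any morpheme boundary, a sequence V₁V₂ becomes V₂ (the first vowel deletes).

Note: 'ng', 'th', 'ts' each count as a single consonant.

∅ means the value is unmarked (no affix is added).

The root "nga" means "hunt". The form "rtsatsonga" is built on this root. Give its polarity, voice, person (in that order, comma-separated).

Segment: r-tse-tso-nga.
polarity: tso- → negative.
voice: tse- → passive.
person: r- → 2nd person.

negative, passive, 2nd person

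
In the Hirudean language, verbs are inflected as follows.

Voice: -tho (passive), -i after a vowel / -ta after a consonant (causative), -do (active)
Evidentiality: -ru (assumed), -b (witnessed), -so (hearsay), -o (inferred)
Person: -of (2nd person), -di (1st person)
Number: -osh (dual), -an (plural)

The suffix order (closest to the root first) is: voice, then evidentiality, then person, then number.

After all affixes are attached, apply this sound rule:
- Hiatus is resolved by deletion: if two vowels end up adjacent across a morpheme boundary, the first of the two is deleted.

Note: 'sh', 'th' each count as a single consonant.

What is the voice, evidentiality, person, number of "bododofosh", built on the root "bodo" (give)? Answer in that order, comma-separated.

active, inferred, 2nd person, dual

Segment: bodo-do-o-of-osh.
voice: -do → active.
evidentiality: -o → inferred.
person: -of → 2nd person.
number: -osh → dual.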